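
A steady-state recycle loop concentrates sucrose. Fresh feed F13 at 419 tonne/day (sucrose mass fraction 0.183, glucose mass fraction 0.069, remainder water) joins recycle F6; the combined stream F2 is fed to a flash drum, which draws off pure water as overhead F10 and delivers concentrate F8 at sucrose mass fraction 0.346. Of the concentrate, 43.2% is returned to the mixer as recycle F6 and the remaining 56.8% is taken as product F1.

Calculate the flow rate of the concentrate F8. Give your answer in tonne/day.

390.2 tonne/day

Overall sucrose balance (none leaves overhead): sucrose in fresh feed = sucrose in product, i.e. 419×0.183 = (1−0.432)·F8·0.346.
F8 = 76.677/(0.346×0.568) = 390.16 tonne/day.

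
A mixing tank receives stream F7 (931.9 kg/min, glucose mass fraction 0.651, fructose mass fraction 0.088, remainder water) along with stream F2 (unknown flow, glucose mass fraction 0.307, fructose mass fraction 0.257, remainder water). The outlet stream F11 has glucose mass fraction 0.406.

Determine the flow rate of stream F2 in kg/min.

Let F2 be the unknown flow. Total out = 931.9 + F2.
glucose balance: 606.67 + 0.307·F2 = 0.406·(931.9 + F2)
(0.307 − 0.406)·F2 = 0.406×931.9 − 606.67 = -228.32
F2 = -228.32 / -0.099 = 2306.2 kg/min

2306 kg/min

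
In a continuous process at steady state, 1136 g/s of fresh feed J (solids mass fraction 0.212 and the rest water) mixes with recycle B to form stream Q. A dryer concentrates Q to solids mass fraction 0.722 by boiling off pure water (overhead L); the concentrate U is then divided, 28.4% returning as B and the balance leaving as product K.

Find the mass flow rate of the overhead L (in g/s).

Overall solids balance (none leaves overhead): solids in fresh feed = solids in product, i.e. 1136×0.212 = (1−0.284)·U·0.722.
U = 240.83/(0.722×0.716) = 465.87 g/s.
Recycle B = 0.284×465.87 = 132.31 g/s.
Combined feed Q = 1136 + 132.31 = 1268.3 g/s.
Overhead L = Q − U = 1268.3 − 465.87 = 802.44 g/s.

802.4 g/s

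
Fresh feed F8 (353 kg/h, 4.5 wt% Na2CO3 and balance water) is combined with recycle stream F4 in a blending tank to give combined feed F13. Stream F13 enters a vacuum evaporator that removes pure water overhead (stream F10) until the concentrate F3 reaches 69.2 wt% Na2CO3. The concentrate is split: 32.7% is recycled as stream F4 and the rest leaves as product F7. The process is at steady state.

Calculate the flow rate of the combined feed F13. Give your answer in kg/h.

Overall Na2CO3 balance (none leaves overhead): Na2CO3 in fresh feed = Na2CO3 in product, i.e. 353×0.045 = (1−0.327)·F3·0.692.
F3 = 15.885/(0.692×0.673) = 34.109 kg/h.
Recycle F4 = 0.327×34.109 = 11.154 kg/h.
Combined feed F13 = 353 + 11.154 = 364.15 kg/h.

364.2 kg/h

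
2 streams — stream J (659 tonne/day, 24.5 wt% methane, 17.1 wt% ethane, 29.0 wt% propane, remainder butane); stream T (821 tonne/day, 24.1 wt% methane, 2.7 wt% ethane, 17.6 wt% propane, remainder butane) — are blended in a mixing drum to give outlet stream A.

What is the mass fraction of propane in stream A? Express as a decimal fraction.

Total flow out = 659 + 821 = 1480 tonne/day.
propane in = 659×0.290 + 821×0.176 = 335.61 tonne/day.
propane mass fraction in A = 335.61/1480 = 0.227.

0.227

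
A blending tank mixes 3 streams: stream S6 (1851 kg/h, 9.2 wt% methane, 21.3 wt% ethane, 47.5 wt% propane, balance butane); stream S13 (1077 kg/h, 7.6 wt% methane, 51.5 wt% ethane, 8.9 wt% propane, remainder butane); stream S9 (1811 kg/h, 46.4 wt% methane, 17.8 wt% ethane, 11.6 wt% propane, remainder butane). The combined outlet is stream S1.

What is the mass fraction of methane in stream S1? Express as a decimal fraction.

Total flow out = 1851 + 1077 + 1811 = 4739 kg/h.
methane in = 1851×0.092 + 1077×0.076 + 1811×0.464 = 1092.4 kg/h.
methane mass fraction in S1 = 1092.4/4739 = 0.2305.

0.2305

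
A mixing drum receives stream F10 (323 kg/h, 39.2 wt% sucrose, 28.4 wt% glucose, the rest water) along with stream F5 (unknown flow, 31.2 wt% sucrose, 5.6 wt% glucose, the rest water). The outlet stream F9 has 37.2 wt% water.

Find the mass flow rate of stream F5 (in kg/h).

59.63 kg/h

Let F5 be the unknown flow. Total out = 323 + F5.
water balance: 104.65 + 0.632·F5 = 0.372·(323 + F5)
(0.632 − 0.372)·F5 = 0.372×323 − 104.65 = 15.504
F5 = 15.504 / 0.260 = 59.631 kg/h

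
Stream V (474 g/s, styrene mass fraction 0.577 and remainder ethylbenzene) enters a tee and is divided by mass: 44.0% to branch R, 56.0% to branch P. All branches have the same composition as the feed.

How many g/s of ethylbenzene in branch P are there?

112.3 g/s

Branch P total = 0.560×474 = 265.44 g/s.
ethylbenzene in P = 0.423×265.44 = 112.28 g/s.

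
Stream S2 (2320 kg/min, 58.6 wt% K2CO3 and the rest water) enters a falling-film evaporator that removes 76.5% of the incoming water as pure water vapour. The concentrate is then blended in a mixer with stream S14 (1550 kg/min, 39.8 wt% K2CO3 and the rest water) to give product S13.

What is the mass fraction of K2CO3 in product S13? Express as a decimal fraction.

Vapour removed = 0.765×0.414×2320 = 734.77 kg/min; concentrate = 1585.2 kg/min.
K2CO3 reaching the mixer = 1359.5 (from concentrate) + 1550×0.398 = 1976.4 kg/min.
Product flow = 1585.2 + 1550 = 3135.2 kg/min; K2CO3 fraction = 0.630.

0.630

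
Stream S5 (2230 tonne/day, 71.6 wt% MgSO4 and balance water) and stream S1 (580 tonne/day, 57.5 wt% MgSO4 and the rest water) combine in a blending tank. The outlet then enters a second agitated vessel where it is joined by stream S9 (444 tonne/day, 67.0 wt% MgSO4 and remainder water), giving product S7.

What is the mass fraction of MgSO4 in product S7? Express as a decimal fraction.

0.685

Overall, product flow = 3254 tonne/day.
MgSO4 in = 2230×0.716 + 580×0.575 + 444×0.670 = 2227.7 tonne/day.
MgSO4 fraction in S7 = 0.685.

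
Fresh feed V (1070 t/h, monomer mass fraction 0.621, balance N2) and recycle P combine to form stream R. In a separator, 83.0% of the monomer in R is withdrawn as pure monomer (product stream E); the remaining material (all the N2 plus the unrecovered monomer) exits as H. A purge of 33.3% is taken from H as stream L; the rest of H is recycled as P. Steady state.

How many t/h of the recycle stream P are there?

N2 enters only via V and leaves only via the purge: 1070×0.379 = 0.333×(N2 in H), and the separator passes all N2, so N2 in R = N2 in H = 1217.8 t/h.
monomer in R: m_A = 1070×0.621 + (1−0.333)·(1−0.830)·m_A, so m_A = 664.47/0.8866 = 749.45 t/h.
H = (1−0.830)×749.45 + 1217.8 = 1345.2 t/h.
Recycle P = (1−0.333)×1345.2 = 897.26 t/h.

897.3 t/h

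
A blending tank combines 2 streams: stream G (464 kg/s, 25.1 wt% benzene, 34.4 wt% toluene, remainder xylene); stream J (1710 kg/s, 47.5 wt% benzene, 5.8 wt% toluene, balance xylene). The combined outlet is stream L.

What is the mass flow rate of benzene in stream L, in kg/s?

benzene out = benzene in = 464×0.251 + 1710×0.475 = 928.71 kg/s.

928.7 kg/s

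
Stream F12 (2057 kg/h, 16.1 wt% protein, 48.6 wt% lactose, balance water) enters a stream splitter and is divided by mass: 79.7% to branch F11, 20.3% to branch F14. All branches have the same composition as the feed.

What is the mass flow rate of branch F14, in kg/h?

417.6 kg/h

Branch F14 flow = 0.203×2057 = 417.57 kg/h.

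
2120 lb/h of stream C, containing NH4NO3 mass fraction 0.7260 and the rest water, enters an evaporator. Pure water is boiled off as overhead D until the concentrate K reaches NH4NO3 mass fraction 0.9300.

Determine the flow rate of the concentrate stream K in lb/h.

1655 lb/h

NH4NO3 is conserved: 2120×0.726 = 1539.1 lb/h all reports to the concentrate.
Concentrate = 1539.1/(target fraction) = 1655 lb/h.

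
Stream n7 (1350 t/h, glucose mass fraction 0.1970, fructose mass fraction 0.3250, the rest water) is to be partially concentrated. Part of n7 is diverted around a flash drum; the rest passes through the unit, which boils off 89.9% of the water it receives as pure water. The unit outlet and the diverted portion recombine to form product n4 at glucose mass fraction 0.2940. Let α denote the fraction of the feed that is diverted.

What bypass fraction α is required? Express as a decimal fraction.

All 1350×0.197 = 265.95 t/h of glucose reaches n4, so n4 = 265.95/0.294 = 904.59 t/h and vapour = 445.41 t/h.
The evaporator receives (1−α)·1350 of feed at 0.478 water and removes 0.899 of that water:
0.899×0.478×(1−α)×1350 = 445.41
(1−α) = 445.41/580.12 = 0.7678;  α = 0.2322.

0.232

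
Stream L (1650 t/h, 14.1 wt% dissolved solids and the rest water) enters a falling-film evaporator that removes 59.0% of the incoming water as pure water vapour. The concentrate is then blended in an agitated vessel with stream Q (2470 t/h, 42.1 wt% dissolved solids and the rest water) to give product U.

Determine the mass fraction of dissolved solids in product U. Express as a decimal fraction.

Vapour removed = 0.590×0.859×1650 = 836.24 t/h; concentrate = 813.76 t/h.
dissolved solids reaching the mixer = 232.65 (from concentrate) + 2470×0.421 = 1272.5 t/h.
Product flow = 813.76 + 2470 = 3283.8 t/h; dissolved solids fraction = 0.3875.

0.3875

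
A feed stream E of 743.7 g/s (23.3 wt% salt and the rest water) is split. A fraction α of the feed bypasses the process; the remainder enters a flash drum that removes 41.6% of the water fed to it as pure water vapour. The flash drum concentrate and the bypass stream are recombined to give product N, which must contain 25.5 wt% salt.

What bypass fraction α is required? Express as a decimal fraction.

0.730

All 743.7×0.233 = 173.28 g/s of salt reaches N, so N = 173.28/0.255 = 679.54 g/s and vapour = 64.162 g/s.
The evaporator receives (1−α)·743.7 of feed at 0.767 water and removes 0.416 of that water:
0.416×0.767×(1−α)×743.7 = 64.162
(1−α) = 64.162/237.29 = 0.2704;  α = 0.7296.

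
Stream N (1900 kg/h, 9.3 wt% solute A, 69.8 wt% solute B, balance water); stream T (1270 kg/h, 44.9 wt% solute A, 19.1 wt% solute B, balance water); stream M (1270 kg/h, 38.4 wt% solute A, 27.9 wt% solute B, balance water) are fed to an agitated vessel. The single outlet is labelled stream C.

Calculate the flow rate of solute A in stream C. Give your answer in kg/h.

solute A out = solute A in = 1900×0.093 + 1270×0.449 + 1270×0.384 = 1234.6 kg/h.

1235 kg/h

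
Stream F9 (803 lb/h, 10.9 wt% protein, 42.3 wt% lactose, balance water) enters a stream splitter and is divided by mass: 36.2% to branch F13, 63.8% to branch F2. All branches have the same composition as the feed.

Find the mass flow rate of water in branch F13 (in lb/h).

136 lb/h

Branch F13 total = 0.362×803 = 290.69 lb/h.
water in F13 = 0.468×290.69 = 136.04 lb/h.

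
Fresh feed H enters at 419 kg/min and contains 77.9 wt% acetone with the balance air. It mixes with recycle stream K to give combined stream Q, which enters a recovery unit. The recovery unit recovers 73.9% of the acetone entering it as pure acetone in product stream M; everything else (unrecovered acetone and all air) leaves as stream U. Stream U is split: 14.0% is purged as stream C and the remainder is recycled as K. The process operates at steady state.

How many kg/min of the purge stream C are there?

108 kg/min

air enters only via H and leaves only via the purge: 419×0.221 = 0.140×(air in U), and the recovery unit passes all air, so air in Q = air in U = 661.42 kg/min.
acetone in Q: m_A = 419×0.779 + (1−0.140)·(1−0.739)·m_A, so m_A = 326.4/0.7755 = 420.87 kg/min.
U = (1−0.739)×420.87 + 661.42 = 771.27 kg/min.
Purge C = 0.140×771.27 = 107.98 kg/min.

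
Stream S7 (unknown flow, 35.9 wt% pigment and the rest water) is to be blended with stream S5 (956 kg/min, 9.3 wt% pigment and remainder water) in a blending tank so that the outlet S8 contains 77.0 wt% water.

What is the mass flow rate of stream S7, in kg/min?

1015 kg/min

Let S7 be the unknown flow. Total out = 956 + S7.
water balance: 867.09 + 0.641·S7 = 0.770·(956 + S7)
(0.641 − 0.770)·S7 = 0.770×956 − 867.09 = -130.97
S7 = -130.97 / -0.129 = 1015.3 kg/min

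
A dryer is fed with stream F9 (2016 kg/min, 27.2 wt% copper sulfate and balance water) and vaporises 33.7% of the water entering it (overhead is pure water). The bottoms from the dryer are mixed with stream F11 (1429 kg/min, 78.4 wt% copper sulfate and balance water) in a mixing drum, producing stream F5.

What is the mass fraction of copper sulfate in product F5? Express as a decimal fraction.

0.566

Vapour removed = 0.337×0.728×2016 = 494.6 kg/min; concentrate = 1521.4 kg/min.
copper sulfate reaching the mixer = 548.35 (from concentrate) + 1429×0.784 = 1668.7 kg/min.
Product flow = 1521.4 + 1429 = 2950.4 kg/min; copper sulfate fraction = 0.566.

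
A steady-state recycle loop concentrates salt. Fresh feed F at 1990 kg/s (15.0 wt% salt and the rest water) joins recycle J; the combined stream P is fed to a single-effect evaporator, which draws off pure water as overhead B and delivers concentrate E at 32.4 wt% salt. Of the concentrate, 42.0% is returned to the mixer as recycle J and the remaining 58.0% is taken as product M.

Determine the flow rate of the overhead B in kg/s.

1069 kg/s

Overall salt balance (none leaves overhead): salt in fresh feed = salt in product, i.e. 1990×0.150 = (1−0.420)·E·0.324.
E = 298.5/(0.324×0.580) = 1588.4 kg/s.
Recycle J = 0.420×1588.4 = 667.15 kg/s.
Combined feed P = 1990 + 667.15 = 2657.1 kg/s.
Overhead B = P − E = 2657.1 − 1588.4 = 1068.7 kg/s.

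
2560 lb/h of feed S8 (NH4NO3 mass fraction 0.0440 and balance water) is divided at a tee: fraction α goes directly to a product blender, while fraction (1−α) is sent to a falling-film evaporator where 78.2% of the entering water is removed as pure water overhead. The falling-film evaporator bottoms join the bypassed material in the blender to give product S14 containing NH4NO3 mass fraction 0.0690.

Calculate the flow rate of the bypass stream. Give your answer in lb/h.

All 2560×0.044 = 112.64 lb/h of NH4NO3 reaches S14, so S14 = 112.64/0.069 = 1632.5 lb/h and vapour = 927.54 lb/h.
The evaporator receives (1−α)·2560 of feed at 0.956 water and removes 0.782 of that water:
0.782×0.956×(1−α)×2560 = 927.54
(1−α) = 927.54/1913.8 = 0.4846;  α = 0.5154.
Bypass flow = 0.5154×2560 = 1319.3 lb/h.

1319 lb/h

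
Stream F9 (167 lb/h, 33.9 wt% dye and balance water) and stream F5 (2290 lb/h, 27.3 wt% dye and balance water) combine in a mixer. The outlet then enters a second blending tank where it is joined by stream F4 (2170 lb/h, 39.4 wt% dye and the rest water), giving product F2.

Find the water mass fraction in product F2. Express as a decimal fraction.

Overall, product flow = 4627 lb/h.
water in = 167×0.661 + 2290×0.727 + 2170×0.606 = 3090.2 lb/h.
water fraction in F2 = 0.6679.

0.6679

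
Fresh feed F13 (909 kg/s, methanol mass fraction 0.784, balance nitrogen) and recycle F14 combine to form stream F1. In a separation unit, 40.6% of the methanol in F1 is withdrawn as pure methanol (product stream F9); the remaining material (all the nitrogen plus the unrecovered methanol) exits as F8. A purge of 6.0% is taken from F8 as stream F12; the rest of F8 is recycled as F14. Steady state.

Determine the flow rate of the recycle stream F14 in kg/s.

3977 kg/s

nitrogen enters only via F13 and leaves only via the purge: 909×0.216 = 0.060×(nitrogen in F8), and the separation unit passes all nitrogen, so nitrogen in F1 = nitrogen in F8 = 3272.4 kg/s.
methanol in F1: m_A = 909×0.784 + (1−0.060)·(1−0.406)·m_A, so m_A = 712.66/0.4416 = 1613.7 kg/s.
F8 = (1−0.406)×1613.7 + 3272.4 = 4230.9 kg/s.
Recycle F14 = (1−0.060)×4230.9 = 3977.1 kg/s.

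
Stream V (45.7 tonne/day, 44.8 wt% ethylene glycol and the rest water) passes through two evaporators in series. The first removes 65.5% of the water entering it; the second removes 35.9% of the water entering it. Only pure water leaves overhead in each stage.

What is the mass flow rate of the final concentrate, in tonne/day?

water in feed = 45.7×0.552 = 25.226 tonne/day.
After stage 1: water left = (1−0.655)×25.226 = 8.7031; stream total = 29.177 tonne/day.
After stage 2: water left = (1−0.359)×8.7031 = 5.5787; final concentrate = 26.052 tonne/day.

26.05 tonne/day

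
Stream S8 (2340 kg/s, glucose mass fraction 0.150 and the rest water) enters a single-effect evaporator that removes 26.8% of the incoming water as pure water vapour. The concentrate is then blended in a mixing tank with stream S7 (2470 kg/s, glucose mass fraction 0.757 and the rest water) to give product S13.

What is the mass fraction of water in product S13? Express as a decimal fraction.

0.481

Vapour removed = 0.268×0.850×2340 = 533.05 kg/s; concentrate = 1806.9 kg/s.
water reaching the mixer = 1455.9 (from concentrate) + 2470×0.243 = 2056.2 kg/s.
Product flow = 1806.9 + 2470 = 4276.9 kg/s; water fraction = 0.481.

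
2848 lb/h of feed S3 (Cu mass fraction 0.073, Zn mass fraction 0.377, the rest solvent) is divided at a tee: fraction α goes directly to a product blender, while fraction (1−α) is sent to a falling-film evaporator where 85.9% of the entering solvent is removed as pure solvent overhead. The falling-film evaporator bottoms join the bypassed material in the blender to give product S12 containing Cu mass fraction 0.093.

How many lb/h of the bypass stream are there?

All 2848×0.073 = 207.9 lb/h of Cu reaches S12, so S12 = 207.9/0.093 = 2235.5 lb/h and vapour = 612.47 lb/h.
The evaporator receives (1−α)·2848 of feed at 0.550 solvent and removes 0.859 of that solvent:
0.859×0.550×(1−α)×2848 = 612.47
(1−α) = 612.47/1345.5 = 0.4552;  α = 0.5448.
Bypass flow = 0.5448×2848 = 1551.6 lb/h.

1552 lb/h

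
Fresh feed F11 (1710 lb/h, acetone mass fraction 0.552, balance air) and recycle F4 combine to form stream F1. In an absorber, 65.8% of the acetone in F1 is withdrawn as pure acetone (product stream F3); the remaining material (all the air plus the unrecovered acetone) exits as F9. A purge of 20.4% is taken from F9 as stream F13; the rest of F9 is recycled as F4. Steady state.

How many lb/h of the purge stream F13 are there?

856.6 lb/h

air enters only via F11 and leaves only via the purge: 1710×0.448 = 0.204×(air in F9), and the absorber passes all air, so air in F1 = air in F9 = 3755.3 lb/h.
acetone in F1: m_A = 1710×0.552 + (1−0.204)·(1−0.658)·m_A, so m_A = 943.92/0.7278 = 1297 lb/h.
F9 = (1−0.658)×1297 + 3755.3 = 4198.9 lb/h.
Purge F13 = 0.204×4198.9 = 856.57 lb/h.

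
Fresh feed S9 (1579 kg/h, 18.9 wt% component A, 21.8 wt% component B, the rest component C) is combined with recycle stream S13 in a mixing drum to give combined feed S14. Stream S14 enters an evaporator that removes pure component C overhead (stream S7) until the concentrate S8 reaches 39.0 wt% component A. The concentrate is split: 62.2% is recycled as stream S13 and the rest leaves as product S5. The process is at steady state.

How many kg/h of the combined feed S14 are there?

Overall component A balance (none leaves overhead): component A in fresh feed = component A in product, i.e. 1579×0.189 = (1−0.622)·S8·0.390.
S8 = 298.43/(0.390×0.378) = 2024.4 kg/h.
Recycle S13 = 0.622×2024.4 = 1259.2 kg/h.
Combined feed S14 = 1579 + 1259.2 = 2838.2 kg/h.

2838 kg/h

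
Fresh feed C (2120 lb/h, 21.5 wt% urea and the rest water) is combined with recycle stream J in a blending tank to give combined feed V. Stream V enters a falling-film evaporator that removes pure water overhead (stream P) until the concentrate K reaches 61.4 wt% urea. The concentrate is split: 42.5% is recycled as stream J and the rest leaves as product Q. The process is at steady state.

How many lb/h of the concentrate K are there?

1291 lb/h

Overall urea balance (none leaves overhead): urea in fresh feed = urea in product, i.e. 2120×0.215 = (1−0.425)·K·0.614.
K = 455.8/(0.614×0.575) = 1291 lb/h.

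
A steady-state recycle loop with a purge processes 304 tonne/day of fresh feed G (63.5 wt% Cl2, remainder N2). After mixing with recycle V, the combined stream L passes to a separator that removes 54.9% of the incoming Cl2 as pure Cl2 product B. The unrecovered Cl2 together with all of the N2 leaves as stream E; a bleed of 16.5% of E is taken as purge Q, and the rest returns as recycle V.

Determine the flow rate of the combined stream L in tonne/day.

N2 enters only via G and leaves only via the purge: 304×0.365 = 0.165×(N2 in E), and the separator passes all N2, so N2 in L = N2 in E = 672.48 tonne/day.
Cl2 in L: m_A = 304×0.635 + (1−0.165)·(1−0.549)·m_A, so m_A = 193.04/0.6234 = 309.65 tonne/day.
L = 309.65 + 672.48 = 982.13 tonne/day.

982.1 tonne/day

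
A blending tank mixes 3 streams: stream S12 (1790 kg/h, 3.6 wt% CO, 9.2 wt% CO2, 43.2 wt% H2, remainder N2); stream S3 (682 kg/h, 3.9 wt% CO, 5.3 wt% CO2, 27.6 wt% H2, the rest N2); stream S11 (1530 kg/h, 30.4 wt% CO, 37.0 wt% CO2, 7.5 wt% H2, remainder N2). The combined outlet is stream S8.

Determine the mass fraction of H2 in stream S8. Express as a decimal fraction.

0.269

Total flow out = 1790 + 682 + 1530 = 4002 kg/h.
H2 in = 1790×0.432 + 682×0.276 + 1530×0.075 = 1076.3 kg/h.
H2 mass fraction in S8 = 1076.3/4002 = 0.269.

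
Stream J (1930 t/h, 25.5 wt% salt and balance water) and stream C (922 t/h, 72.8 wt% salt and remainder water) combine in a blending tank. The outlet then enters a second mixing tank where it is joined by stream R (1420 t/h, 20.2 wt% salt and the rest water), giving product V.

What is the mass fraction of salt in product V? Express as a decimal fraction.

0.3395

Overall, product flow = 4272 t/h.
salt in = 1930×0.255 + 922×0.728 + 1420×0.202 = 1450.2 t/h.
salt fraction in V = 0.3395.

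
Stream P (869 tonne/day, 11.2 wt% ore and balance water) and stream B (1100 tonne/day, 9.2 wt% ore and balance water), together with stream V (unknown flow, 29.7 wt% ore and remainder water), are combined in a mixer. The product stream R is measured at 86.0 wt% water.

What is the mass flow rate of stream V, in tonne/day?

Let V be the unknown flow. Total out = 1969 + V.
water balance: 1770.5 + 0.703·V = 0.860·(1969 + V)
(0.703 − 0.860)·V = 0.860×1969 − 1770.5 = -77.132
V = -77.132 / -0.157 = 491.29 tonne/day

491.3 tonne/day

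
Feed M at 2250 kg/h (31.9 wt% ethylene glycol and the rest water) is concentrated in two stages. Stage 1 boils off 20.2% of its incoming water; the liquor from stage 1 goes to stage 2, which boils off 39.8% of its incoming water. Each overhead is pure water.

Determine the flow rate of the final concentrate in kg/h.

1454 kg/h

water in feed = 2250×0.681 = 1532.2 kg/h.
After stage 1: water left = (1−0.202)×1532.2 = 1222.7; stream total = 1940.5 kg/h.
After stage 2: water left = (1−0.398)×1222.7 = 736.09; final concentrate = 1453.8 kg/h.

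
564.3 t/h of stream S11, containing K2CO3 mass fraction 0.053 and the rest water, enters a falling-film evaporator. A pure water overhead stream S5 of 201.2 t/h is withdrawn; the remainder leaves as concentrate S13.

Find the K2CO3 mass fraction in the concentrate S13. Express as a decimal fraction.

K2CO3 is not removed: 564.3×0.053 = 29.908 t/h of K2CO3 enters S13.
Concentrate = 564.3 − 201.2 = 363.1 t/h.
Mass fraction = 29.908/363.1 = 0.082.

0.082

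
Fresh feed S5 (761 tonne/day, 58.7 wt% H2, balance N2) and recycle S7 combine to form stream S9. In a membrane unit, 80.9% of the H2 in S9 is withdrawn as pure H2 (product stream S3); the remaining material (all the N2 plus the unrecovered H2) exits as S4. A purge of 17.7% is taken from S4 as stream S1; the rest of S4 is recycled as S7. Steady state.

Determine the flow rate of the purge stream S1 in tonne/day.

N2 enters only via S5 and leaves only via the purge: 761×0.413 = 0.177×(N2 in S4), and the membrane unit passes all N2, so N2 in S9 = N2 in S4 = 1775.7 tonne/day.
H2 in S9: m_A = 761×0.587 + (1−0.177)·(1−0.809)·m_A, so m_A = 446.71/0.8428 = 530.02 tonne/day.
S4 = (1−0.809)×530.02 + 1775.7 = 1876.9 tonne/day.
Purge S1 = 0.177×1876.9 = 332.21 tonne/day.

332.2 tonne/day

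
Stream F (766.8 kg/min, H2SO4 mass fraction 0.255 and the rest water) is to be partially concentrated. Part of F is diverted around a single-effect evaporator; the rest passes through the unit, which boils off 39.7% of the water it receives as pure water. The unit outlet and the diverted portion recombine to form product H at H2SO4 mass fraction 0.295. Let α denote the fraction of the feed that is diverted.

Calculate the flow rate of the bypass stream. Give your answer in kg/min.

All 766.8×0.255 = 195.53 kg/min of H2SO4 reaches H, so H = 195.53/0.295 = 662.83 kg/min and vapour = 103.97 kg/min.
The evaporator receives (1−α)·766.8 of feed at 0.745 water and removes 0.397 of that water:
0.397×0.745×(1−α)×766.8 = 103.97
(1−α) = 103.97/226.79 = 0.4584;  α = 0.5416.
Bypass flow = 0.5416×766.8 = 415.26 kg/min.

415.3 kg/min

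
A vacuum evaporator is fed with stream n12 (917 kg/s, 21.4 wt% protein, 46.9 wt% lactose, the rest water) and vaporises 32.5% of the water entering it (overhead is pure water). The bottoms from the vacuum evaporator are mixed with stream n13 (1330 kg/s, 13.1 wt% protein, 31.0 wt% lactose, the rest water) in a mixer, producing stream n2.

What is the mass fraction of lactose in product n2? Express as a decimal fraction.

0.391

Vapour removed = 0.325×0.317×917 = 94.474 kg/s; concentrate = 822.53 kg/s.
lactose reaching the mixer = 430.07 (from concentrate) + 1330×0.310 = 842.37 kg/s.
Product flow = 822.53 + 1330 = 2152.5 kg/s; lactose fraction = 0.391.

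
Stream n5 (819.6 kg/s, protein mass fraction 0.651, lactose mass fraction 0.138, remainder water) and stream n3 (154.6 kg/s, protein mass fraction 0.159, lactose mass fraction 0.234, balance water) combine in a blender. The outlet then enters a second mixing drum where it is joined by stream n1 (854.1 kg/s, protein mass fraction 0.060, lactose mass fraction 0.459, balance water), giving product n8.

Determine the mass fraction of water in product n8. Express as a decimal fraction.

Overall, product flow = 1828.3 kg/s.
water in = 819.6×0.211 + 154.6×0.607 + 854.1×0.481 = 677.6 kg/s.
water fraction in n8 = 0.371.

0.371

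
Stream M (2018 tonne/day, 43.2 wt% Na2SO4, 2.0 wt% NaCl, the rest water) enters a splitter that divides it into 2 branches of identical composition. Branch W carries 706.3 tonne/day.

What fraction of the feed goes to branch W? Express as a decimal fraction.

Fraction to W = 706.3/2018 = 0.3500.

0.350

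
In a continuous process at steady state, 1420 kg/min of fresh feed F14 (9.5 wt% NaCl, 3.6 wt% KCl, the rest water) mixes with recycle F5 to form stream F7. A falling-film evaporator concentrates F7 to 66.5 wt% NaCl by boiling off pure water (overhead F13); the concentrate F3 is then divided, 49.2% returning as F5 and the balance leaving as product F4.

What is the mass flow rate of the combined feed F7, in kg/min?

1616 kg/min

Overall NaCl balance (none leaves overhead): NaCl in fresh feed = NaCl in product, i.e. 1420×0.095 = (1−0.492)·F3·0.665.
F3 = 134.9/(0.665×0.508) = 399.33 kg/min.
Recycle F5 = 0.492×399.33 = 196.47 kg/min.
Combined feed F7 = 1420 + 196.47 = 1616.5 kg/min.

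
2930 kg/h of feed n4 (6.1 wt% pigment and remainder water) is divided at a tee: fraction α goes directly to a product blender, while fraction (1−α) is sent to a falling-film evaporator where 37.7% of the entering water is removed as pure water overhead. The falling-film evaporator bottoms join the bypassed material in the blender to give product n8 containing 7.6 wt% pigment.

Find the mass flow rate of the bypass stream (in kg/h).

All 2930×0.061 = 178.73 kg/h of pigment reaches n8, so n8 = 178.73/0.076 = 2351.7 kg/h and vapour = 578.29 kg/h.
The evaporator receives (1−α)·2930 of feed at 0.939 water and removes 0.377 of that water:
0.377×0.939×(1−α)×2930 = 578.29
(1−α) = 578.29/1037.2 = 0.5575;  α = 0.4425.
Bypass flow = 0.4425×2930 = 1296.4 kg/h.

1296 kg/h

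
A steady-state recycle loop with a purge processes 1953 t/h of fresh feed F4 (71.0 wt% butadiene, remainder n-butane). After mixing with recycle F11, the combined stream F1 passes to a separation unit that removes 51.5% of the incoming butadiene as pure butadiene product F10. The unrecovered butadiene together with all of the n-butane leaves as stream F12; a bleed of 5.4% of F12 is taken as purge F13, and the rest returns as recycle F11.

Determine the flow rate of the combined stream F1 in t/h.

13050 t/h

n-butane enters only via F4 and leaves only via the purge: 1953×0.290 = 0.054×(n-butane in F12), and the separation unit passes all n-butane, so n-butane in F1 = n-butane in F12 = 10488 t/h.
butadiene in F1: m_A = 1953×0.710 + (1−0.054)·(1−0.515)·m_A, so m_A = 1386.6/0.5412 = 2562.2 t/h.
F1 = 2562.2 + 10488 = 13051 t/h.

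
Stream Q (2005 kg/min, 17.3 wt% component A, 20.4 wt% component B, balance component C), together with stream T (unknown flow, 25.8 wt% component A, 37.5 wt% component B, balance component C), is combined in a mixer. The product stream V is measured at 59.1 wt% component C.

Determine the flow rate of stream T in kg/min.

286.4 kg/min

Let T be the unknown flow. Total out = 2005 + T.
component C balance: 1249.1 + 0.367·T = 0.591·(2005 + T)
(0.367 − 0.591)·T = 0.591×2005 − 1249.1 = -64.16
T = -64.16 / -0.224 = 286.43 kg/min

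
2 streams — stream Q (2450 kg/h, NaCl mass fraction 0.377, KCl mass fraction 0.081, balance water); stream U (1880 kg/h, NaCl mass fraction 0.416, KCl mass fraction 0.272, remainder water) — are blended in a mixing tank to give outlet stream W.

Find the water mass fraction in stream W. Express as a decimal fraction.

Total flow out = 2450 + 1880 = 4330 kg/h.
water in = 2450×0.542 + 1880×0.312 = 1914.5 kg/h.
water mass fraction in W = 1914.5/4330 = 0.442.

0.442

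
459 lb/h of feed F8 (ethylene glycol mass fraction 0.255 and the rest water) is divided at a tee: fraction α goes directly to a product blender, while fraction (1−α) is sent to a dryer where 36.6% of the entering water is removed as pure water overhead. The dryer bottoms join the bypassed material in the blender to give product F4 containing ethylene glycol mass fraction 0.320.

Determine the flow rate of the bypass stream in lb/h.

117.1 lb/h

All 459×0.255 = 117.05 lb/h of ethylene glycol reaches F4, so F4 = 117.05/0.320 = 365.77 lb/h and vapour = 93.234 lb/h.
The evaporator receives (1−α)·459 of feed at 0.745 water and removes 0.366 of that water:
0.366×0.745×(1−α)×459 = 93.234
(1−α) = 93.234/125.16 = 0.7449;  α = 0.2551.
Bypass flow = 0.2551×459 = 117.07 lb/h.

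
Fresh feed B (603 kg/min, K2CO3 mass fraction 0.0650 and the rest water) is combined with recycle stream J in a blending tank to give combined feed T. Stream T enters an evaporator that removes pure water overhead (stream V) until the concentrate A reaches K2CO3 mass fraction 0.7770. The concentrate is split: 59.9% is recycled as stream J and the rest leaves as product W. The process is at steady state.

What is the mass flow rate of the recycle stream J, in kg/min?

Overall K2CO3 balance (none leaves overhead): K2CO3 in fresh feed = K2CO3 in product, i.e. 603×0.065 = (1−0.599)·A·0.777.
A = 39.195/(0.777×0.401) = 125.8 kg/min.
Recycle J = 0.599×125.8 = 75.352 kg/min.

75.35 kg/min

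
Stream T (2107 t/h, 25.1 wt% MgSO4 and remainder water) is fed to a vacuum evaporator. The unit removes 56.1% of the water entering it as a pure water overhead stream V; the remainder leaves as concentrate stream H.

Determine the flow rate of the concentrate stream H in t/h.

water entering = 2107×0.749 = 1578.1 t/h; overhead removed = 0.561×1578.1 = 885.34 t/h.
Concentrate = 2107 − 885.34 = 1221.7 t/h.

1222 t/h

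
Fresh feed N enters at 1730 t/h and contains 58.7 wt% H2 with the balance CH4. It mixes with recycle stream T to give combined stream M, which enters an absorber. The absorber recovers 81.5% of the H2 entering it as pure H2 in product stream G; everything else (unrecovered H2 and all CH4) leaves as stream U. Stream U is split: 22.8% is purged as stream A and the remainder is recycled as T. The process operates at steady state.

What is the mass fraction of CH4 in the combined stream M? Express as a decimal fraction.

CH4 enters only via N and leaves only via the purge: 1730×0.413 = 0.228×(CH4 in U), and the absorber passes all CH4, so CH4 in M = CH4 in U = 3133.7 t/h.
H2 in M: m_A = 1730×0.587 + (1−0.228)·(1−0.815)·m_A, so m_A = 1015.5/0.8572 = 1184.7 t/h.
M = 1184.7 + 3133.7 = 4318.4 t/h.
CH4 fraction in M = 3133.7/4318.4 = 0.726.

0.726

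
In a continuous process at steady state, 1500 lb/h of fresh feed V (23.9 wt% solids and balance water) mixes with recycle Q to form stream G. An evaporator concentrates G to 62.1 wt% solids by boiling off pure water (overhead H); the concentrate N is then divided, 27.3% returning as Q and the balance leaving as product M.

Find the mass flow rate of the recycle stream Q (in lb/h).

Overall solids balance (none leaves overhead): solids in fresh feed = solids in product, i.e. 1500×0.239 = (1−0.273)·N·0.621.
N = 358.5/(0.621×0.727) = 794.08 lb/h.
Recycle Q = 0.273×794.08 = 216.78 lb/h.

216.8 lb/h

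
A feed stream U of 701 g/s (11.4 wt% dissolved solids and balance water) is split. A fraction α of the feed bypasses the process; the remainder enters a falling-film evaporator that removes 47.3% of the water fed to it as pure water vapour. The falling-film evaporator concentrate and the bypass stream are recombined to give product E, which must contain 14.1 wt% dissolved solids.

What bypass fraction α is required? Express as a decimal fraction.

All 701×0.114 = 79.914 g/s of dissolved solids reaches E, so E = 79.914/0.141 = 566.77 g/s and vapour = 134.23 g/s.
The evaporator receives (1−α)·701 of feed at 0.886 water and removes 0.473 of that water:
0.473×0.886×(1−α)×701 = 134.23
(1−α) = 134.23/293.77 = 0.4569;  α = 0.5431.

0.543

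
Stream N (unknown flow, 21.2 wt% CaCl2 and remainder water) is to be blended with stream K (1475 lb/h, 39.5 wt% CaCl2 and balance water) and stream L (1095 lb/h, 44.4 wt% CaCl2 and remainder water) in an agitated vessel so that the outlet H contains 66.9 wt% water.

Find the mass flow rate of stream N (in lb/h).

1833 lb/h

Let N be the unknown flow. Total out = 2570 + N.
water balance: 1501.2 + 0.788·N = 0.669·(2570 + N)
(0.788 − 0.669)·N = 0.669×2570 − 1501.2 = 218.13
N = 218.13 / 0.119 = 1833.1 lb/h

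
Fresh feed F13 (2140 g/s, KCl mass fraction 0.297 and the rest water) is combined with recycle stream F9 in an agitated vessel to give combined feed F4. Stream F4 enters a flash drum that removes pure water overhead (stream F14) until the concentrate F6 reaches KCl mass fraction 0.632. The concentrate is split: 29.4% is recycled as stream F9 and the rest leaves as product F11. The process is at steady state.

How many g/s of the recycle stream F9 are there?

Overall KCl balance (none leaves overhead): KCl in fresh feed = KCl in product, i.e. 2140×0.297 = (1−0.294)·F6·0.632.
F6 = 635.58/(0.632×0.706) = 1424.5 g/s.
Recycle F9 = 0.294×1424.5 = 418.79 g/s.

418.8 g/s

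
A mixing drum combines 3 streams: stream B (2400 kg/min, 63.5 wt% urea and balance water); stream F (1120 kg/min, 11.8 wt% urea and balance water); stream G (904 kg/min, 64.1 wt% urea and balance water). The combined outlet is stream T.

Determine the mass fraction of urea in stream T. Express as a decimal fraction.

Total flow out = 2400 + 1120 + 904 = 4424 kg/min.
urea in = 2400×0.635 + 1120×0.118 + 904×0.641 = 2235.6 kg/min.
urea mass fraction in T = 2235.6/4424 = 0.505.

0.505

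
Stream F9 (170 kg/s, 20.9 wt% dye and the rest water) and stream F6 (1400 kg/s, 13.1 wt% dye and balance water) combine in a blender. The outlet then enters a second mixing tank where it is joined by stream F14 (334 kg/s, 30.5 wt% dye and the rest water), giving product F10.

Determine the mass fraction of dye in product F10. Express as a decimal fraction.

Overall, product flow = 1904 kg/s.
dye in = 170×0.209 + 1400×0.131 + 334×0.305 = 320.8 kg/s.
dye fraction in F10 = 0.168.

0.168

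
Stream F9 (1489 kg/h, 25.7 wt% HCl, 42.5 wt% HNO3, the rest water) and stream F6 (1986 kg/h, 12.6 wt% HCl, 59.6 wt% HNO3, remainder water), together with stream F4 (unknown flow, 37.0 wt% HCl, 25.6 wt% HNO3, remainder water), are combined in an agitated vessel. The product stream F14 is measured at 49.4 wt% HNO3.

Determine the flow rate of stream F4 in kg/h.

419.5 kg/h

Let F4 be the unknown flow. Total out = 3475 + F4.
HNO3 balance: 1816.5 + 0.256·F4 = 0.494·(3475 + F4)
(0.256 − 0.494)·F4 = 0.494×3475 − 1816.5 = -99.831
F4 = -99.831 / -0.238 = 419.46 kg/h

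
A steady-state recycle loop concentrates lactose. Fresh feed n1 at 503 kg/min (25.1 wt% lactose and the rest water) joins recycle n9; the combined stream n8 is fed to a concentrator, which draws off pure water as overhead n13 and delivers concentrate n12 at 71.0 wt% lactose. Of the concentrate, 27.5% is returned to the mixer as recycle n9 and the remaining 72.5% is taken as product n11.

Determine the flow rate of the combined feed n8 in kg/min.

570.4 kg/min

Overall lactose balance (none leaves overhead): lactose in fresh feed = lactose in product, i.e. 503×0.251 = (1−0.275)·n12·0.710.
n12 = 126.25/(0.710×0.725) = 245.27 kg/min.
Recycle n9 = 0.275×245.27 = 67.449 kg/min.
Combined feed n8 = 503 + 67.449 = 570.45 kg/min.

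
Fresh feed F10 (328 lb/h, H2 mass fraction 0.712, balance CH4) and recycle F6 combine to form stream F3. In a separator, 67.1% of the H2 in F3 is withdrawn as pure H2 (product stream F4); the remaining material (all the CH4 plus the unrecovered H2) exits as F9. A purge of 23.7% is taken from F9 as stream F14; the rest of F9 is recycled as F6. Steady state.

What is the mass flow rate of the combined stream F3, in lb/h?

710.4 lb/h

CH4 enters only via F10 and leaves only via the purge: 328×0.288 = 0.237×(CH4 in F9), and the separator passes all CH4, so CH4 in F3 = CH4 in F9 = 398.58 lb/h.
H2 in F3: m_A = 328×0.712 + (1−0.237)·(1−0.671)·m_A, so m_A = 233.54/0.7490 = 311.81 lb/h.
F3 = 311.81 + 398.58 = 710.39 lb/h.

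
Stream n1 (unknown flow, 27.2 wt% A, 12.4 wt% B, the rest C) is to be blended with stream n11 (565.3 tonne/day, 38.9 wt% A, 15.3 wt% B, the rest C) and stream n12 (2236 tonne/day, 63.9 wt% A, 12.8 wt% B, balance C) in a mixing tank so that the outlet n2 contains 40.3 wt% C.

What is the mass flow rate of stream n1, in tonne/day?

Let n1 be the unknown flow. Total out = 2801.3 + n1.
C balance: 779.9 + 0.604·n1 = 0.403·(2801.3 + n1)
(0.604 − 0.403)·n1 = 0.403×2801.3 − 779.9 = 349.03
n1 = 349.03 / 0.201 = 1736.5 tonne/day

1736 tonne/day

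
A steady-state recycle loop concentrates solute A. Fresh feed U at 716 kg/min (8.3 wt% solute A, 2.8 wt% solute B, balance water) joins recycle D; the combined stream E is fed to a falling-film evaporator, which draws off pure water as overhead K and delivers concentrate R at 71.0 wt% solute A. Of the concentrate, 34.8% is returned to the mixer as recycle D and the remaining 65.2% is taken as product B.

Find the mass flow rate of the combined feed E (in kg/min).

760.7 kg/min

Overall solute A balance (none leaves overhead): solute A in fresh feed = solute A in product, i.e. 716×0.083 = (1−0.348)·R·0.710.
R = 59.428/(0.710×0.652) = 128.38 kg/min.
Recycle D = 0.348×128.38 = 44.675 kg/min.
Combined feed E = 716 + 44.675 = 760.67 kg/min.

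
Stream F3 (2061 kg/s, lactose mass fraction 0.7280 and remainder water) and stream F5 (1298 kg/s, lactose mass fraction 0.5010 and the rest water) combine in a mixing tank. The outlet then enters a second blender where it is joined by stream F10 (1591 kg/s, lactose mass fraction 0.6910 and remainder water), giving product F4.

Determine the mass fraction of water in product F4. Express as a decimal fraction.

0.3434

Overall, product flow = 4950 kg/s.
water in = 2061×0.272 + 1298×0.499 + 1591×0.309 = 1699.9 kg/s.
water fraction in F4 = 0.3434.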